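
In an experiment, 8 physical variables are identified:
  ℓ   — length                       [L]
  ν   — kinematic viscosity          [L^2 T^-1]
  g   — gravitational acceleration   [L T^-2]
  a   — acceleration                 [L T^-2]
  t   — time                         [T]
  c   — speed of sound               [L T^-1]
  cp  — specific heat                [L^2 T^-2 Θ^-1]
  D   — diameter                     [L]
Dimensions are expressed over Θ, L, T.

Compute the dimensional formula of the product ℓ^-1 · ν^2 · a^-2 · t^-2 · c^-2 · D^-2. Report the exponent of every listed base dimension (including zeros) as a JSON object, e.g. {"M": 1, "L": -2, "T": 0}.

Exponent matrix [Θ,L,T] × [ℓ,ν,g,a,t,c,cp,D]:
  Θ: [ 0  0  0  0  0  0 -1  0]
  L: [ 1  2  1  1  0  1  2  1]
  T: [ 0 -1 -2 -2  1 -1 -2  0]
  [Θ]: (-1)·0+(2)·0+(-2)·0+(-2)·0+(-2)·0+(-2)·0 = 0
  [L]: (-1)·1+(2)·2+(-2)·1+(-2)·0+(-2)·1+(-2)·1 = -3
  [T]: (-1)·0+(2)·-1+(-2)·-2+(-2)·1+(-2)·-1+(-2)·0 = 2
⇒ L^-3 T^2

{"Θ": 0, "L": -3, "T": 2}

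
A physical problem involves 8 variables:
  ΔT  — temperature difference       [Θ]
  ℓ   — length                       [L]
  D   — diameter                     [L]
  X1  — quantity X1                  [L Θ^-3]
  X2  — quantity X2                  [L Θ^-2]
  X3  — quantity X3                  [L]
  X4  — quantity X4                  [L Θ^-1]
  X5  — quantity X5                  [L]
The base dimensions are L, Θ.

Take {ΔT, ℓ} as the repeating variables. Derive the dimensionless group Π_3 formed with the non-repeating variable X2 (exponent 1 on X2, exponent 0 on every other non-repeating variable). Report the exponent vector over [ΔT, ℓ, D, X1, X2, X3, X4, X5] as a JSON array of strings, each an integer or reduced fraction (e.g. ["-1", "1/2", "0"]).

["2", "-1", "0", "0", "1", "0", "0", "0"]

Write exponents as rows L,Θ / cols ΔT,ℓ,D,X1,X2,X3,X4,X5:
  L: [ 0  1  1  1  1  1  1  1]
  Θ: [ 1  0  0 -3 -2  0 -1  0]
Row reduction gives pivot columns ΔT,ℓ; rank = 2
Repeat: ΔT,ℓ; free: D,X1,X2,X3,X4,X5
RREF:
  r0: [   1    0    0   -3   -2    0   -1    0]
  r1: [   0    1    1    1    1    1    1    1]
Fix exponent of X2 at 1, D at 0, X1 at 0, X3 at 0, X4 at 0, X5 at 0; solve each RREF row for its pivot's exponent:
  r0: exp(ΔT) + (-2)·1 = 0 ⇒ exp(ΔT) = 2
  r1: exp(ℓ) + (1)·1 = 0 ⇒ exp(ℓ) = -1
Π_3 = ΔT^2 · ℓ^-1 · X2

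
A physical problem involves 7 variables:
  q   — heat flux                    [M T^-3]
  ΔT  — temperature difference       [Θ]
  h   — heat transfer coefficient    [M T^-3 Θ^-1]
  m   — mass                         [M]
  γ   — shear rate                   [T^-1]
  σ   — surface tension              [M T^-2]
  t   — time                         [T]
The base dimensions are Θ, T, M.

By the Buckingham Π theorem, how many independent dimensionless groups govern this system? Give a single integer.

4

Exponent matrix [Θ,T,M] × [q,ΔT,h,m,γ,σ,t]:
  Θ: [ 0  1 -1  0  0  0  0]
  T: [-3  0 -3  0 -1 -2  1]
  M: [ 1  0  1  1  0  1  0]
Row reduction gives pivot columns q,ΔT,m; rank = 3
Π count = n − r = 7 − 3 = 4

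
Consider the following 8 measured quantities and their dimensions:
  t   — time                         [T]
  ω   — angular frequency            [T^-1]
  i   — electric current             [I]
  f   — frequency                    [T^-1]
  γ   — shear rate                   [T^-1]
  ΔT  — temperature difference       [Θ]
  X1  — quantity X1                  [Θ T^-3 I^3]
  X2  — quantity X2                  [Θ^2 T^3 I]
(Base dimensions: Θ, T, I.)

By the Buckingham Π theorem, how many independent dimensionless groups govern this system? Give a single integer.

Dimensional matrix (Θ×T×I by t×ω×i×f×γ×ΔT×X1×X2):
  Θ: [ 0  0  0  0  0  1  1  2]
  T: [ 1 -1  0 -1 -1  0 -3  3]
  I: [ 0  0  1  0  0  0  3  1]
RREF → pivots at {t,i,ΔT} ⇒ r = 3
Π count = n − r = 8 − 3 = 5

5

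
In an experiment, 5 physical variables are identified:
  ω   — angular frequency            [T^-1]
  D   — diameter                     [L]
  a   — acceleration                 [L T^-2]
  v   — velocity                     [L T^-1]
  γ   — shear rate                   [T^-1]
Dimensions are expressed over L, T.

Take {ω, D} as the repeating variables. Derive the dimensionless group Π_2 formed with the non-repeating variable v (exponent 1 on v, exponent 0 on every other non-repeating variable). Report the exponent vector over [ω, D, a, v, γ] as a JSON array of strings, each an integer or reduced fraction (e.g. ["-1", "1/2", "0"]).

["-1", "-1", "0", "1", "0"]

Dimensional matrix (L×T by ω×D×a×v×γ):
  L: [ 0  1  1  1  0]
  T: [-1  0 -2 -1 -1]
Row reduction gives pivot columns ω,D; rank = 2
Repeat: ω,D; free: a,v,γ
RREF:
  r0: [   1    0    2    1    1]
  r1: [   0    1    1    1    0]
Fix exponent of v at 1, a at 0, γ at 0; solve each RREF row for its pivot's exponent:
  r0: exp(ω) + (1)·1 = 0 ⇒ exp(ω) = -1
  r1: exp(D) + (1)·1 = 0 ⇒ exp(D) = -1
Π_2 = ω^-1 · D^-1 · v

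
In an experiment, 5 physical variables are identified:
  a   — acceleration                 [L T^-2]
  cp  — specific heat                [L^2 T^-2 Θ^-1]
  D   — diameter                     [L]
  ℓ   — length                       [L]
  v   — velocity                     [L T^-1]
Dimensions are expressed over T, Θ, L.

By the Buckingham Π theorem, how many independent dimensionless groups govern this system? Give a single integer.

2

Write exponents as rows T,Θ,L / cols a,cp,D,ℓ,v:
  T: [-2 -2  0  0 -1]
  Θ: [ 0 -1  0  0  0]
  L: [ 1  2  1  1  1]
Row reduction gives pivot columns a,cp,D; rank = 3
Π count = n − r = 5 − 3 = 2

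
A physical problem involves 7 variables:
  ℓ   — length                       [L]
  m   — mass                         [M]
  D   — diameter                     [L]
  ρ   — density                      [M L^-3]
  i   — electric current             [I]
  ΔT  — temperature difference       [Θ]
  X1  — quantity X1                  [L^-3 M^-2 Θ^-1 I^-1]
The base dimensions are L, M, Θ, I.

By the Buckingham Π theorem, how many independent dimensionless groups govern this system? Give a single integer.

Dimensional matrix (L×M×Θ×I by ℓ×m×D×ρ×i×ΔT×X1):
  L: [ 1  0  1 -3  0  0 -3]
  M: [ 0  1  0  1  0  0 -2]
  Θ: [ 0  0  0  0  0  1 -1]
  I: [ 0  0  0  0  1  0 -1]
RREF → pivots at {ℓ,m,i,ΔT} ⇒ r = 4
n=7, r=4 ⇒ 3 dimensionless groups

3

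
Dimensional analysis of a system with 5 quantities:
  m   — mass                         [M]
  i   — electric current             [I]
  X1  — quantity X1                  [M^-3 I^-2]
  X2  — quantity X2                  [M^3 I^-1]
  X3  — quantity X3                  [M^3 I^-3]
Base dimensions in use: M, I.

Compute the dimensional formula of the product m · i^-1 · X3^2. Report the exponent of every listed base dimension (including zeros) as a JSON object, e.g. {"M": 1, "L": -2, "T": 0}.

Exponent matrix [M,I] × [m,i,X1,X2,X3]:
  M: [ 1  0 -3  3  3]
  I: [ 0  1 -2 -1 -3]
  [M]: (1)·1+(-1)·0+(2)·3 = 7
  [I]: (1)·0+(-1)·1+(2)·-3 = -7
⇒ M^7 I^-7

{"M": 7, "I": -7}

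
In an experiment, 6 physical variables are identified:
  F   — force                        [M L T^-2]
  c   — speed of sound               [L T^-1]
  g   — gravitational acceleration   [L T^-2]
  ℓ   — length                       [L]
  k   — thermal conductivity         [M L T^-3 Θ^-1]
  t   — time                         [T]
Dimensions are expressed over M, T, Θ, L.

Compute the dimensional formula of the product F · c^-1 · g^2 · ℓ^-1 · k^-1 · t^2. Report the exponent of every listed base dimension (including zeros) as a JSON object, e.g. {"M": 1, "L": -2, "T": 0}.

Write exponents as rows M,T,Θ,L / cols F,c,g,ℓ,k,t:
  M: [ 1  0  0  0  1  0]
  T: [-2 -1 -2  0 -3  1]
  Θ: [ 0  0  0  0 -1  0]
  L: [ 1  1  1  1  1  0]
  [M]: (1)·1+(-1)·0+(2)·0+(-1)·0+(-1)·1+(2)·0 = 0
  [T]: (1)·-2+(-1)·-1+(2)·-2+(-1)·0+(-1)·-3+(2)·1 = 0
  [Θ]: (1)·0+(-1)·0+(2)·0+(-1)·0+(-1)·-1+(2)·0 = 1
  [L]: (1)·1+(-1)·1+(2)·1+(-1)·1+(-1)·1+(2)·0 = 0
⇒ Θ

{"M": 0, "T": 0, "Θ": 1, "L": 0}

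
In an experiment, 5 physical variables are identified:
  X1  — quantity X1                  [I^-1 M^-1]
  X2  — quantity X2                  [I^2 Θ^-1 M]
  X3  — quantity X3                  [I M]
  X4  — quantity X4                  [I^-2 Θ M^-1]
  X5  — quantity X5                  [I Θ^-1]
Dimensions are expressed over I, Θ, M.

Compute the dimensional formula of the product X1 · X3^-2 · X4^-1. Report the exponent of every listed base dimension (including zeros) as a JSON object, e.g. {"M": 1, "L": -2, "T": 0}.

Dimensional matrix (I×Θ×M by X1×X2×X3×X4×X5):
  I: [-1  2  1 -2  1]
  Θ: [ 0 -1  0  1 -1]
  M: [-1  1  1 -1  0]
  [I]: (1)·-1+(-2)·1+(-1)·-2 = -1
  [Θ]: (1)·0+(-2)·0+(-1)·1 = -1
  [M]: (1)·-1+(-2)·1+(-1)·-1 = -2
⇒ I^-1 Θ^-1 M^-2

{"I": -1, "Θ": -1, "M": -2}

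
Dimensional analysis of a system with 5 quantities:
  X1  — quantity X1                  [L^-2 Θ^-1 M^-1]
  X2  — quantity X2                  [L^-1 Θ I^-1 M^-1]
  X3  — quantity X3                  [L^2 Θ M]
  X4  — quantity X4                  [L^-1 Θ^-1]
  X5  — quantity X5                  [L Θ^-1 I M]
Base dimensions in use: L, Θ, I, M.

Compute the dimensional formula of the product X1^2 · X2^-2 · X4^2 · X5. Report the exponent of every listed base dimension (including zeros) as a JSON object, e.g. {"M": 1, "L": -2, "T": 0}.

{"L": -3, "Θ": -7, "I": 3, "M": 1}

Dimensional matrix (L×Θ×I×M by X1×X2×X3×X4×X5):
  L: [-2 -1  2 -1  1]
  Θ: [-1  1  1 -1 -1]
  I: [ 0 -1  0  0  1]
  M: [-1 -1  1  0  1]
  [L]: (2)·-2+(-2)·-1+(2)·-1+(1)·1 = -3
  [Θ]: (2)·-1+(-2)·1+(2)·-1+(1)·-1 = -7
  [I]: (2)·0+(-2)·-1+(2)·0+(1)·1 = 3
  [M]: (2)·-1+(-2)·-1+(2)·0+(1)·1 = 1
⇒ L^-3 Θ^-7 I^3 M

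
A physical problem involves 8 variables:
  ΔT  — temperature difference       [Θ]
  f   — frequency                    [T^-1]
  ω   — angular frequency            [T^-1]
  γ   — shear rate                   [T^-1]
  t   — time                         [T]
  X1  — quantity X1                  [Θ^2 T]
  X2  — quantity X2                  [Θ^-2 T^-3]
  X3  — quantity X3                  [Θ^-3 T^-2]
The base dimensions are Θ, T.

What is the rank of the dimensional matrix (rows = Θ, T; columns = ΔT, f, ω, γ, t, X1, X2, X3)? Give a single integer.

Dimensional matrix (Θ×T by ΔT×f×ω×γ×t×X1×X2×X3):
  Θ: [ 1  0  0  0  0  2 -2 -3]
  T: [ 0 -1 -1 -1  1  1 -3 -2]
Echelon form has 2 nonzero rows (pivots: ΔT,f)

2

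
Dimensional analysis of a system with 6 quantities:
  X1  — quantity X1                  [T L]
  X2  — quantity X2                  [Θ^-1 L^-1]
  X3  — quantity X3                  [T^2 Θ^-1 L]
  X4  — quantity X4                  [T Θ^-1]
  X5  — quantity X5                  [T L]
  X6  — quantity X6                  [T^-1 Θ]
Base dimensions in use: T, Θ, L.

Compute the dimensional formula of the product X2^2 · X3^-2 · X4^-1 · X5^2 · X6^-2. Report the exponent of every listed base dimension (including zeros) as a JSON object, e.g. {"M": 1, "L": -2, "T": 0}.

Dimensional matrix (T×Θ×L by X1×X2×X3×X4×X5×X6):
  T: [ 1  0  2  1  1 -1]
  Θ: [ 0 -1 -1 -1  0  1]
  L: [ 1 -1  1  0  1  0]
  [T]: (2)·0+(-2)·2+(-1)·1+(2)·1+(-2)·-1 = -1
  [Θ]: (2)·-1+(-2)·-1+(-1)·-1+(2)·0+(-2)·1 = -1
  [L]: (2)·-1+(-2)·1+(-1)·0+(2)·1+(-2)·0 = -2
⇒ T^-1 Θ^-1 L^-2

{"T": -1, "Θ": -1, "L": -2}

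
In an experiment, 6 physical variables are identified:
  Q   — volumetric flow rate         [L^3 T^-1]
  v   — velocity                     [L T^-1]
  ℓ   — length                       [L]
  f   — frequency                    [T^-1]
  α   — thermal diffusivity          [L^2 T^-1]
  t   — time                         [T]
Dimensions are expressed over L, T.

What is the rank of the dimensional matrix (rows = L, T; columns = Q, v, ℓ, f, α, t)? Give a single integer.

Write exponents as rows L,T / cols Q,v,ℓ,f,α,t:
  L: [ 3  1  1  0  2  0]
  T: [-1 -1  0 -1 -1  1]
RREF → pivots at {Q,v} ⇒ r = 2

2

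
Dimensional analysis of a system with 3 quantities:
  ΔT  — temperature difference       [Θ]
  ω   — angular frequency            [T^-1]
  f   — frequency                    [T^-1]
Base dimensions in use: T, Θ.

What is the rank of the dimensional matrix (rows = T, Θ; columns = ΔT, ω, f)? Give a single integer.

2

Write exponents as rows T,Θ / cols ΔT,ω,f:
  T: [ 0 -1 -1]
  Θ: [ 1  0  0]
Row reduction gives pivot columns ΔT,ω; rank = 2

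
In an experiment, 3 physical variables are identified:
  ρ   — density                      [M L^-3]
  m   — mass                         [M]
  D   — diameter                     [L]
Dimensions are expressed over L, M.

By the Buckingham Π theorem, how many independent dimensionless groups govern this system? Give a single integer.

Dimensional matrix (L×M by ρ×m×D):
  L: [-3  0  1]
  M: [ 1  1  0]
Echelon form has 2 nonzero rows (pivots: ρ,m)
3 vars − rank 2 = 1 Π group

1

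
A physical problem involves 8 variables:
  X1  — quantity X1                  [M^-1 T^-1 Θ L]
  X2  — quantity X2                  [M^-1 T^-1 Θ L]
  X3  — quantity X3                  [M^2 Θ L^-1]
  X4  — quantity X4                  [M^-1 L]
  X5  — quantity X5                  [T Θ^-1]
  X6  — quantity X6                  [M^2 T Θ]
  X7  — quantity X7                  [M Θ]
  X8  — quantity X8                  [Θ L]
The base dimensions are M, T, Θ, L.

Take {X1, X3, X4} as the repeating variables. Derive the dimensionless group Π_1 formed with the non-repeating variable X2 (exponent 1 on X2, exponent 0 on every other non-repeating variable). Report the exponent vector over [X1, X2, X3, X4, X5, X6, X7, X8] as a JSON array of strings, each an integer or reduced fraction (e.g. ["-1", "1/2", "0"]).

["-1", "1", "0", "0", "0", "0", "0", "0"]

Write exponents as rows M,T,Θ,L / cols X1,X2,X3,X4,X5,X6,X7,X8:
  M: [-1 -1  2 -1  0  2  1  0]
  T: [-1 -1  0  0  1  1  0  0]
  Θ: [ 1  1  1  0 -1  1  1  1]
  L: [ 1  1 -1  1  0  0  0  1]
RREF → pivots at {X1,X3,X4} ⇒ r = 3
Pivot set = {X1,X3,X4}, free = {X2,X5,X6,X7,X8}
RREF:
  r0: [   1    1    0    0   -1   -1    0    0]
  r1: [   0    0    1    0    0    2    1    1]
  r2: [   0    0    0    1    1    3    1    2]
  r3: [   0    0    0    0    0    0    0    0]
Fix exponent of X2 at 1, X5 at 0, X6 at 0, X7 at 0, X8 at 0; solve each RREF row for its pivot's exponent:
  r0: exp(X1) + (1)·1 = 0 ⇒ exp(X1) = -1
  r1: exp(X3) + (0)·1 = 0 ⇒ exp(X3) = 0
  r2: exp(X4) + (0)·1 = 0 ⇒ exp(X4) = 0
Π_1 = X1^-1 · X2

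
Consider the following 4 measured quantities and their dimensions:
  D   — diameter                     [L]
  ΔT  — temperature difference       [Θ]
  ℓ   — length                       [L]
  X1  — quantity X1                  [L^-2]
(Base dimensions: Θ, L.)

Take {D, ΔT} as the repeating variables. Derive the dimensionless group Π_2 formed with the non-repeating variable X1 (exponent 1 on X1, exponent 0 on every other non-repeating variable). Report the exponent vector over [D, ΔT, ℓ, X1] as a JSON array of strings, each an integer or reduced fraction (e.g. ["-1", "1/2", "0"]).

["2", "0", "0", "1"]

Dimensional matrix (Θ×L by D×ΔT×ℓ×X1):
  Θ: [ 0  1  0  0]
  L: [ 1  0  1 -2]
Echelon form has 2 nonzero rows (pivots: D,ΔT)
Repeat: D,ΔT; free: ℓ,X1
RREF:
  r0: [   1    0    1   -2]
  r1: [   0    1    0    0]
Fix exponent of X1 at 1, ℓ at 0; solve each RREF row for its pivot's exponent:
  r0: exp(D) + (-2)·1 = 0 ⇒ exp(D) = 2
  r1: exp(ΔT) + (0)·1 = 0 ⇒ exp(ΔT) = 0
Π_2 = D^2 · X1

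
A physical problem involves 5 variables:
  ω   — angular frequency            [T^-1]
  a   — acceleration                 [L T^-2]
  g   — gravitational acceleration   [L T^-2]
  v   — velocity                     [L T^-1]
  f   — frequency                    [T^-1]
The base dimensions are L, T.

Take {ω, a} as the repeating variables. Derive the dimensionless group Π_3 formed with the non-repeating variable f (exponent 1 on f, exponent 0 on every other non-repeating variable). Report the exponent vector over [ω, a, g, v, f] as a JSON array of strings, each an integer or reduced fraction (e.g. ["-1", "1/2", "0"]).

Exponent matrix [L,T] × [ω,a,g,v,f]:
  L: [ 0  1  1  1  0]
  T: [-1 -2 -2 -1 -1]
Echelon form has 2 nonzero rows (pivots: ω,a)
Repeat: ω,a; free: g,v,f
RREF:
  r0: [   1    0    0   -1    1]
  r1: [   0    1    1    1    0]
Fix exponent of f at 1, g at 0, v at 0; solve each RREF row for its pivot's exponent:
  r0: exp(ω) + (1)·1 = 0 ⇒ exp(ω) = -1
  r1: exp(a) + (0)·1 = 0 ⇒ exp(a) = 0
Π_3 = ω^-1 · f

["-1", "0", "0", "0", "1"]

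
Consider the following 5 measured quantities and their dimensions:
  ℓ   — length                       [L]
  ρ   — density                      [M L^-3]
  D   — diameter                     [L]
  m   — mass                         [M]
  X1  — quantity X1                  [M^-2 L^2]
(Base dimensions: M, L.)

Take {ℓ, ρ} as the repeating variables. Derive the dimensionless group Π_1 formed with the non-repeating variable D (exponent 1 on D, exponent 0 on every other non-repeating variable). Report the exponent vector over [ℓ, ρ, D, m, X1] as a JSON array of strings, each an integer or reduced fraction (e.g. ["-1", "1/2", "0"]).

["-1", "0", "1", "0", "0"]

Write exponents as rows M,L / cols ℓ,ρ,D,m,X1:
  M: [ 0  1  0  1 -2]
  L: [ 1 -3  1  0  2]
Row reduction gives pivot columns ℓ,ρ; rank = 2
Pivot set = {ℓ,ρ}, free = {D,m,X1}
RREF:
  r0: [   1    0    1    3   -4]
  r1: [   0    1    0    1   -2]
Fix exponent of D at 1, m at 0, X1 at 0; solve each RREF row for its pivot's exponent:
  r0: exp(ℓ) + (1)·1 = 0 ⇒ exp(ℓ) = -1
  r1: exp(ρ) + (0)·1 = 0 ⇒ exp(ρ) = 0
Π_1 = ℓ^-1 · D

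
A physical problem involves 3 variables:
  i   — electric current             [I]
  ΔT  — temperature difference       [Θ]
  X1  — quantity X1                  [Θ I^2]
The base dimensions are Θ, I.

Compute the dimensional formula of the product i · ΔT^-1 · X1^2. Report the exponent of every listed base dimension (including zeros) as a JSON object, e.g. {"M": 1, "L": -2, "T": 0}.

Exponent matrix [Θ,I] × [i,ΔT,X1]:
  Θ: [ 0  1  1]
  I: [ 1  0  2]
  [Θ]: (1)·0+(-1)·1+(2)·1 = 1
  [I]: (1)·1+(-1)·0+(2)·2 = 5
⇒ Θ I^5

{"Θ": 1, "I": 5}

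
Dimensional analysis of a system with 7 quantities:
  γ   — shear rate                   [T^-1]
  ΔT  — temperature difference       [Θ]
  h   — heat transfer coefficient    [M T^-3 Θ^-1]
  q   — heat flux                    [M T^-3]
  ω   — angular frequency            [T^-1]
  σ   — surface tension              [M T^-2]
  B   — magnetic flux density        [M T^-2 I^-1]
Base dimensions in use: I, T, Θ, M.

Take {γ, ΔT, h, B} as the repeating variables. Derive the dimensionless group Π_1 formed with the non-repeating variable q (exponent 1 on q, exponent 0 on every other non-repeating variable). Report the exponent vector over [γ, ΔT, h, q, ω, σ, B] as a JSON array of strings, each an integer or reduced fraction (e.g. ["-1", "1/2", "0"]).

Exponent matrix [I,T,Θ,M] × [γ,ΔT,h,q,ω,σ,B]:
  I: [ 0  0  0  0  0  0 -1]
  T: [-1  0 -3 -3 -1 -2 -2]
  Θ: [ 0  1 -1  0  0  0  0]
  M: [ 0  0  1  1  0  1  1]
Row reduction gives pivot columns γ,ΔT,h,B; rank = 4
Pivot set = {γ,ΔT,h,B}, free = {q,ω,σ}
RREF:
  r0: [   1    0    0    0    1   -1    0]
  r1: [   0    1    0    1    0    1    0]
  r2: [   0    0    1    1    0    1    0]
  r3: [   0    0    0    0    0    0    1]
Fix exponent of q at 1, ω at 0, σ at 0; solve each RREF row for its pivot's exponent:
  r0: exp(γ) + (0)·1 = 0 ⇒ exp(γ) = 0
  r1: exp(ΔT) + (1)·1 = 0 ⇒ exp(ΔT) = -1
  r2: exp(h) + (1)·1 = 0 ⇒ exp(h) = -1
  r3: exp(B) + (0)·1 = 0 ⇒ exp(B) = 0
Π_1 = ΔT^-1 · h^-1 · q

["0", "-1", "-1", "1", "0", "0", "0"]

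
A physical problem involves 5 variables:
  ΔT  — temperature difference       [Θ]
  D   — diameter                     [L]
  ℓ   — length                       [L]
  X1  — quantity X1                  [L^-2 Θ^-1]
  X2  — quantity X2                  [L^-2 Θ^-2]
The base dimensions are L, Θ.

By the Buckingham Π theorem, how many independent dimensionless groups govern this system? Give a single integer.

Write exponents as rows L,Θ / cols ΔT,D,ℓ,X1,X2:
  L: [ 0  1  1 -2 -2]
  Θ: [ 1  0  0 -1 -2]
Row reduction gives pivot columns ΔT,D; rank = 2
Π count = n − r = 5 − 2 = 3

3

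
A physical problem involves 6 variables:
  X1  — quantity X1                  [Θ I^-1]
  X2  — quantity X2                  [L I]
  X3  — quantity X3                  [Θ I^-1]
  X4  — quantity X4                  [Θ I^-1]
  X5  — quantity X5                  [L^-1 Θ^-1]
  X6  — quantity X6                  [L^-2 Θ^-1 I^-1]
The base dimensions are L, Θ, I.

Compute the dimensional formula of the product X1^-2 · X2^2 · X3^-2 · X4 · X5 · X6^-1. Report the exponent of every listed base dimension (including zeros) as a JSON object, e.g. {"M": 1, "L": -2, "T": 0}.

{"L": 3, "Θ": -3, "I": 6}

Exponent matrix [L,Θ,I] × [X1,X2,X3,X4,X5,X6]:
  L: [ 0  1  0  0 -1 -2]
  Θ: [ 1  0  1  1 -1 -1]
  I: [-1  1 -1 -1  0 -1]
  [L]: (-2)·0+(2)·1+(-2)·0+(1)·0+(1)·-1+(-1)·-2 = 3
  [Θ]: (-2)·1+(2)·0+(-2)·1+(1)·1+(1)·-1+(-1)·-1 = -3
  [I]: (-2)·-1+(2)·1+(-2)·-1+(1)·-1+(1)·0+(-1)·-1 = 6
⇒ L^3 Θ^-3 I^6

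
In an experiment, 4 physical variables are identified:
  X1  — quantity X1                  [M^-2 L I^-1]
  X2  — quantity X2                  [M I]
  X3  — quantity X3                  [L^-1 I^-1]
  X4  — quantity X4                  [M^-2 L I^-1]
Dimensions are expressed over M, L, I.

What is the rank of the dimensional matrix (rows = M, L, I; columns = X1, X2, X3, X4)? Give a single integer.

2

Exponent matrix [M,L,I] × [X1,X2,X3,X4]:
  M: [-2  1  0 -2]
  L: [ 1  0 -1  1]
  I: [-1  1 -1 -1]
Echelon form has 2 nonzero rows (pivots: X1,X2)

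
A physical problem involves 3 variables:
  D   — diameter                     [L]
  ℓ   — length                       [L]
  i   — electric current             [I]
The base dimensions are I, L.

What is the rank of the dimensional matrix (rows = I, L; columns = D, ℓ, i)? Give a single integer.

2

Exponent matrix [I,L] × [D,ℓ,i]:
  I: [ 0  0  1]
  L: [ 1  1  0]
Echelon form has 2 nonzero rows (pivots: D,i)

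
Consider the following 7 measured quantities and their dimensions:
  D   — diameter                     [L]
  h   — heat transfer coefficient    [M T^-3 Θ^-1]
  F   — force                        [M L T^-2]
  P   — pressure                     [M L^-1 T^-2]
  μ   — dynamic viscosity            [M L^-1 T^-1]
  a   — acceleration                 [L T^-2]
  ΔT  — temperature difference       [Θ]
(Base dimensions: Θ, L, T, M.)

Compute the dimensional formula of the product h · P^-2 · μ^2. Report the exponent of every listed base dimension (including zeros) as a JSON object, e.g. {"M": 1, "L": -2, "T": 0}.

{"Θ": -1, "L": 0, "T": -1, "M": 1}

Exponent matrix [Θ,L,T,M] × [D,h,F,P,μ,a,ΔT]:
  Θ: [ 0 -1  0  0  0  0  1]
  L: [ 1  0  1 -1 -1  1  0]
  T: [ 0 -3 -2 -2 -1 -2  0]
  M: [ 0  1  1  1  1  0  0]
  [Θ]: (1)·-1+(-2)·0+(2)·0 = -1
  [L]: (1)·0+(-2)·-1+(2)·-1 = 0
  [T]: (1)·-3+(-2)·-2+(2)·-1 = -1
  [M]: (1)·1+(-2)·1+(2)·1 = 1
⇒ Θ^-1 T^-1 M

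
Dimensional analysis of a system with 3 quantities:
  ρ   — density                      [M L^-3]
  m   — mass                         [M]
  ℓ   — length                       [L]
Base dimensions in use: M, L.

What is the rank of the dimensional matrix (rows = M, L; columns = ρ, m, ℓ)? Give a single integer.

Exponent matrix [M,L] × [ρ,m,ℓ]:
  M: [ 1  1  0]
  L: [-3  0  1]
RREF → pivots at {ρ,m} ⇒ r = 2

2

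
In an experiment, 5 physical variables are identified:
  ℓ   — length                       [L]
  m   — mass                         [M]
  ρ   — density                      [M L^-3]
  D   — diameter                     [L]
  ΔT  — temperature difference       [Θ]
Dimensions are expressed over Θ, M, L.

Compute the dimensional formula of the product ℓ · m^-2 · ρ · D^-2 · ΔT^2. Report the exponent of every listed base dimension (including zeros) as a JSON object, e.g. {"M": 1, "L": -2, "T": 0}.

Write exponents as rows Θ,M,L / cols ℓ,m,ρ,D,ΔT:
  Θ: [ 0  0  0  0  1]
  M: [ 0  1  1  0  0]
  L: [ 1  0 -3  1  0]
  [Θ]: (1)·0+(-2)·0+(1)·0+(-2)·0+(2)·1 = 2
  [M]: (1)·0+(-2)·1+(1)·1+(-2)·0+(2)·0 = -1
  [L]: (1)·1+(-2)·0+(1)·-3+(-2)·1+(2)·0 = -4
⇒ Θ^2 M^-1 L^-4

{"Θ": 2, "M": -1, "L": -4}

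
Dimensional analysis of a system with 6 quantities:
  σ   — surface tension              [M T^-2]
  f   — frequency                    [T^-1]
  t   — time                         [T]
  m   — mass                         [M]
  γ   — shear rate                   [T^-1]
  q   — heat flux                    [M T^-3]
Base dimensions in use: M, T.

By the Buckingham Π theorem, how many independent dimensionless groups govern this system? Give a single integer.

4

Exponent matrix [M,T] × [σ,f,t,m,γ,q]:
  M: [ 1  0  0  1  0  1]
  T: [-2 -1  1  0 -1 -3]
RREF → pivots at {σ,f} ⇒ r = 2
6 vars − rank 2 = 4 Π groups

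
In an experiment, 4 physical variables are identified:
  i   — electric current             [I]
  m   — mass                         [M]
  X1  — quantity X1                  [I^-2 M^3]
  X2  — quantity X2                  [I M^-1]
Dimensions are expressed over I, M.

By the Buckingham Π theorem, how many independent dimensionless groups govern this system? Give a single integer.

2

Dimensional matrix (I×M by i×m×X1×X2):
  I: [ 1  0 -2  1]
  M: [ 0  1  3 -1]
RREF → pivots at {i,m} ⇒ r = 2
4 vars − rank 2 = 2 Π groups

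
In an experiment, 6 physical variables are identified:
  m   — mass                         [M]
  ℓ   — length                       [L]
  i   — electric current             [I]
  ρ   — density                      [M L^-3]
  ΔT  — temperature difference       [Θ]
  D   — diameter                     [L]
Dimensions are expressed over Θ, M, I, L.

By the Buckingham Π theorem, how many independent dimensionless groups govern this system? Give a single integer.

2

Write exponents as rows Θ,M,I,L / cols m,ℓ,i,ρ,ΔT,D:
  Θ: [ 0  0  0  0  1  0]
  M: [ 1  0  0  1  0  0]
  I: [ 0  0  1  0  0  0]
  L: [ 0  1  0 -3  0  1]
Echelon form has 4 nonzero rows (pivots: m,ℓ,i,ΔT)
6 vars − rank 4 = 2 Π groups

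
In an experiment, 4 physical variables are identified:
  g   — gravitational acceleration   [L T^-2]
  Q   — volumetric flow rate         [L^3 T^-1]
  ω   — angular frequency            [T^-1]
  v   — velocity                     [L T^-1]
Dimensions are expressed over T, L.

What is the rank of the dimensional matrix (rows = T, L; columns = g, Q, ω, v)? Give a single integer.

Exponent matrix [T,L] × [g,Q,ω,v]:
  T: [-2 -1 -1 -1]
  L: [ 1  3  0  1]
Echelon form has 2 nonzero rows (pivots: g,Q)

2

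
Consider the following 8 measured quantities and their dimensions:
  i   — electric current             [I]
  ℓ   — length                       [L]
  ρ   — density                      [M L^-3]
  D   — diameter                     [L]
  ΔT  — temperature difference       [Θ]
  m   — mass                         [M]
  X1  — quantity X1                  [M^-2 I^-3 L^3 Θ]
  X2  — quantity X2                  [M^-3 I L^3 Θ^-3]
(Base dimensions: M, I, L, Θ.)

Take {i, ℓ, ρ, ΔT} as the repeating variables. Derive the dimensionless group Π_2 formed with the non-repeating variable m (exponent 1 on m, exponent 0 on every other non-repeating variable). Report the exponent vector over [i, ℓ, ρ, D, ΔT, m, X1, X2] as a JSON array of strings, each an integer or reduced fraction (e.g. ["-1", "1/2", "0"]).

["0", "-3", "-1", "0", "0", "1", "0", "0"]

Dimensional matrix (M×I×L×Θ by i×ℓ×ρ×D×ΔT×m×X1×X2):
  M: [ 0  0  1  0  0  1 -2 -3]
  I: [ 1  0  0  0  0  0 -3  1]
  L: [ 0  1 -3  1  0  0  3  3]
  Θ: [ 0  0  0  0  1  0  1 -3]
RREF → pivots at {i,ℓ,ρ,ΔT} ⇒ r = 4
Pivot set = {i,ℓ,ρ,ΔT}, free = {D,m,X1,X2}
RREF:
  r0: [   1    0    0    0    0    0   -3    1]
  r1: [   0    1    0    1    0    3   -3   -6]
  r2: [   0    0    1    0    0    1   -2   -3]
  r3: [   0    0    0    0    1    0    1   -3]
Fix exponent of m at 1, D at 0, X1 at 0, X2 at 0; solve each RREF row for its pivot's exponent:
  r0: exp(i) + (0)·1 = 0 ⇒ exp(i) = 0
  r1: exp(ℓ) + (3)·1 = 0 ⇒ exp(ℓ) = -3
  r2: exp(ρ) + (1)·1 = 0 ⇒ exp(ρ) = -1
  r3: exp(ΔT) + (0)·1 = 0 ⇒ exp(ΔT) = 0
Π_2 = ℓ^-3 · ρ^-1 · m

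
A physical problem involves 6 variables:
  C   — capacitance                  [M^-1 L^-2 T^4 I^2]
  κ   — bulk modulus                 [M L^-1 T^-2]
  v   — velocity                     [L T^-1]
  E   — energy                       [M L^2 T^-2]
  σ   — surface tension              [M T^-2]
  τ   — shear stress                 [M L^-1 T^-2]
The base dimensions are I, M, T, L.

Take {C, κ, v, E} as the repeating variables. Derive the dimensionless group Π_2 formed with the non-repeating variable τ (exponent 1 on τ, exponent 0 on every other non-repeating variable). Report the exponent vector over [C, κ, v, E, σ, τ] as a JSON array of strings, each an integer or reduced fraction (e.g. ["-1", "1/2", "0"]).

Dimensional matrix (I×M×T×L by C×κ×v×E×σ×τ):
  I: [ 2  0  0  0  0  0]
  M: [-1  1  0  1  1  1]
  T: [ 4 -2 -1 -2 -2 -2]
  L: [-2 -1  1  2  0 -1]
Row reduction gives pivot columns C,κ,v,E; rank = 4
Repeat: C,κ,v,E; free: σ,τ
RREF:
  r0: [   1    0    0    0    0    0]
  r1: [   0    1    0    0  2/3    1]
  r2: [   0    0    1    0    0    0]
  r3: [   0    0    0    1  1/3    0]
Fix exponent of τ at 1, σ at 0; solve each RREF row for its pivot's exponent:
  r0: exp(C) + (0)·1 = 0 ⇒ exp(C) = 0
  r1: exp(κ) + (1)·1 = 0 ⇒ exp(κ) = -1
  r2: exp(v) + (0)·1 = 0 ⇒ exp(v) = 0
  r3: exp(E) + (0)·1 = 0 ⇒ exp(E) = 0
Π_2 = κ^-1 · τ

["0", "-1", "0", "0", "0", "1"]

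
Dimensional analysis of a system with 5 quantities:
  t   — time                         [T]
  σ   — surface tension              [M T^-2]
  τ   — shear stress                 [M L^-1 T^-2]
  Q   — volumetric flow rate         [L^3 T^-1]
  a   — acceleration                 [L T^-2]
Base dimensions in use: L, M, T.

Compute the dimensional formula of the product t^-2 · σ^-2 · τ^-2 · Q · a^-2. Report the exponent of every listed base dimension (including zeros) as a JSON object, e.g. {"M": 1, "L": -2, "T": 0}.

Write exponents as rows L,M,T / cols t,σ,τ,Q,a:
  L: [ 0  0 -1  3  1]
  M: [ 0  1  1  0  0]
  T: [ 1 -2 -2 -1 -2]
  [L]: (-2)·0+(-2)·0+(-2)·-1+(1)·3+(-2)·1 = 3
  [M]: (-2)·0+(-2)·1+(-2)·1+(1)·0+(-2)·0 = -4
  [T]: (-2)·1+(-2)·-2+(-2)·-2+(1)·-1+(-2)·-2 = 9
⇒ L^3 M^-4 T^9

{"L": 3, "M": -4, "T": 9}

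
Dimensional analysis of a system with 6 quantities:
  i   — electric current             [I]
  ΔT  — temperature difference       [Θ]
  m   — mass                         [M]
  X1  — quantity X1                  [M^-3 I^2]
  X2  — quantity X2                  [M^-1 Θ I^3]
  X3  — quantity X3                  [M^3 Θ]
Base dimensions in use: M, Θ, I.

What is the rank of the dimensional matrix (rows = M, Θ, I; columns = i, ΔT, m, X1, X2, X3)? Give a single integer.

Dimensional matrix (M×Θ×I by i×ΔT×m×X1×X2×X3):
  M: [ 0  0  1 -3 -1  3]
  Θ: [ 0  1  0  0  1  1]
  I: [ 1  0  0  2  3  0]
Echelon form has 3 nonzero rows (pivots: i,ΔT,m)

3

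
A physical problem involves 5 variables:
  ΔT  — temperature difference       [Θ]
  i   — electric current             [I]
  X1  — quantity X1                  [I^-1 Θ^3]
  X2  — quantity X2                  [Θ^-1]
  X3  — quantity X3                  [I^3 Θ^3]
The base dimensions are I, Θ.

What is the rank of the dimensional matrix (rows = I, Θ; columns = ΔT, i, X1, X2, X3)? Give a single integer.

Exponent matrix [I,Θ] × [ΔT,i,X1,X2,X3]:
  I: [ 0  1 -1  0  3]
  Θ: [ 1  0  3 -1  3]
Echelon form has 2 nonzero rows (pivots: ΔT,i)

2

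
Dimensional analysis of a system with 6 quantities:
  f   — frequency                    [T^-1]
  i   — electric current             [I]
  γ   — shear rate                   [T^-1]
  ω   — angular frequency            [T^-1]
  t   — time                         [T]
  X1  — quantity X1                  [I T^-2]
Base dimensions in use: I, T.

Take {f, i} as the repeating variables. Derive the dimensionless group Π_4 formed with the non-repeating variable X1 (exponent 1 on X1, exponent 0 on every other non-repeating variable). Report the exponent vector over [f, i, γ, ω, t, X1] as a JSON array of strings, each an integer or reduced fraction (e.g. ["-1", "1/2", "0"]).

Write exponents as rows I,T / cols f,i,γ,ω,t,X1:
  I: [ 0  1  0  0  0  1]
  T: [-1  0 -1 -1  1 -2]
Echelon form has 2 nonzero rows (pivots: f,i)
Pivot set = {f,i}, free = {γ,ω,t,X1}
RREF:
  r0: [   1    0    1    1   -1    2]
  r1: [   0    1    0    0    0    1]
Fix exponent of X1 at 1, γ at 0, ω at 0, t at 0; solve each RREF row for its pivot's exponent:
  r0: exp(f) + (2)·1 = 0 ⇒ exp(f) = -2
  r1: exp(i) + (1)·1 = 0 ⇒ exp(i) = -1
Π_4 = f^-2 · i^-1 · X1

["-2", "-1", "0", "0", "0", "1"]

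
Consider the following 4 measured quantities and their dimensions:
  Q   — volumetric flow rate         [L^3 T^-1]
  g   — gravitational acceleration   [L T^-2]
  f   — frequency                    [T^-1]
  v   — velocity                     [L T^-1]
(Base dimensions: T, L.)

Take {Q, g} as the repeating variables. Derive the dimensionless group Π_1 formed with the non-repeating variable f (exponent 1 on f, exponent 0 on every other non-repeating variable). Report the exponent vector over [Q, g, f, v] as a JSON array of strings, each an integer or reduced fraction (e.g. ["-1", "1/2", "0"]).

["1/5", "-3/5", "1", "0"]

Write exponents as rows T,L / cols Q,g,f,v:
  T: [-1 -2 -1 -1]
  L: [ 3  1  0  1]
Row reduction gives pivot columns Q,g; rank = 2
Pivot set = {Q,g}, free = {f,v}
RREF:
  r0: [   1    0 -1/5  1/5]
  r1: [   0    1  3/5  2/5]
Fix exponent of f at 1, v at 0; solve each RREF row for its pivot's exponent:
  r0: exp(Q) + (-1/5)·1 = 0 ⇒ exp(Q) = 1/5
  r1: exp(g) + (3/5)·1 = 0 ⇒ exp(g) = -3/5
Π_1 = Q^(1/5) · g^(-3/5) · f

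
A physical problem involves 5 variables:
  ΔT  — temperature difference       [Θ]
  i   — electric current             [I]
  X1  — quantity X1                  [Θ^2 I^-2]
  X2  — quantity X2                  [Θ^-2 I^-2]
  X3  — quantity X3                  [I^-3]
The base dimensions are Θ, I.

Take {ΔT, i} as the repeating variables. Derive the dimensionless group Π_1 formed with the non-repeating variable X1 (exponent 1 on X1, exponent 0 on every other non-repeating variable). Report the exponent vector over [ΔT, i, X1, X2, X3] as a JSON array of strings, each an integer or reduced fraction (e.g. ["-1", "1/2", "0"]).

["-2", "2", "1", "0", "0"]

Write exponents as rows Θ,I / cols ΔT,i,X1,X2,X3:
  Θ: [ 1  0  2 -2  0]
  I: [ 0  1 -2 -2 -3]
Echelon form has 2 nonzero rows (pivots: ΔT,i)
Repeat: ΔT,i; free: X1,X2,X3
RREF:
  r0: [   1    0    2   -2    0]
  r1: [   0    1   -2   -2   -3]
Fix exponent of X1 at 1, X2 at 0, X3 at 0; solve each RREF row for its pivot's exponent:
  r0: exp(ΔT) + (2)·1 = 0 ⇒ exp(ΔT) = -2
  r1: exp(i) + (-2)·1 = 0 ⇒ exp(i) = 2
Π_1 = ΔT^-2 · i^2 · X1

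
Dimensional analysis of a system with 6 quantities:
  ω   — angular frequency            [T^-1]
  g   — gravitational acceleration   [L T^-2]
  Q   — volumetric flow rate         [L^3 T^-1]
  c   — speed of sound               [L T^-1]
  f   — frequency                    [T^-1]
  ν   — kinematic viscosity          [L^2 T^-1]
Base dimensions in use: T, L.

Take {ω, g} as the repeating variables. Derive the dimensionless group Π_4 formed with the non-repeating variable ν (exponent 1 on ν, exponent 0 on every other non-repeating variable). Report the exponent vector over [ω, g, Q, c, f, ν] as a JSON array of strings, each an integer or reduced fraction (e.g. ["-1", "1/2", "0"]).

Write exponents as rows T,L / cols ω,g,Q,c,f,ν:
  T: [-1 -2 -1 -1 -1 -1]
  L: [ 0  1  3  1  0  2]
Echelon form has 2 nonzero rows (pivots: ω,g)
Pivot set = {ω,g}, free = {Q,c,f,ν}
RREF:
  r0: [   1    0   -5   -1    1   -3]
  r1: [   0    1    3    1    0    2]
Fix exponent of ν at 1, Q at 0, c at 0, f at 0; solve each RREF row for its pivot's exponent:
  r0: exp(ω) + (-3)·1 = 0 ⇒ exp(ω) = 3
  r1: exp(g) + (2)·1 = 0 ⇒ exp(g) = -2
Π_4 = ω^3 · g^-2 · ν

["3", "-2", "0", "0", "0", "1"]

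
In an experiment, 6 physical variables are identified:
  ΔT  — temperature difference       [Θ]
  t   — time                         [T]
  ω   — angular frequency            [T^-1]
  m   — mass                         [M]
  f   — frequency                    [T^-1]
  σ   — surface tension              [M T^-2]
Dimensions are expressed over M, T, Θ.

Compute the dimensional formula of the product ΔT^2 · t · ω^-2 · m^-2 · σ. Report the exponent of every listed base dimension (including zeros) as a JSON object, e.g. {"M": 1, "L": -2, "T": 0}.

{"M": -1, "T": 1, "Θ": 2}

Write exponents as rows M,T,Θ / cols ΔT,t,ω,m,f,σ:
  M: [ 0  0  0  1  0  1]
  T: [ 0  1 -1  0 -1 -2]
  Θ: [ 1  0  0  0  0  0]
  [M]: (2)·0+(1)·0+(-2)·0+(-2)·1+(1)·1 = -1
  [T]: (2)·0+(1)·1+(-2)·-1+(-2)·0+(1)·-2 = 1
  [Θ]: (2)·1+(1)·0+(-2)·0+(-2)·0+(1)·0 = 2
⇒ M^-1 T Θ^2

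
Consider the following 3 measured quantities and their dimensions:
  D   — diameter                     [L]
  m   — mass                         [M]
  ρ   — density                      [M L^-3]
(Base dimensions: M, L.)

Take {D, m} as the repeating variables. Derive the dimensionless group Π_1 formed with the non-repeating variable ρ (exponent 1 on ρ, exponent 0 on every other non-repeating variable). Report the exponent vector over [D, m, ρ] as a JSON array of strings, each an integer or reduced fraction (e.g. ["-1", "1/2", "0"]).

Exponent matrix [M,L] × [D,m,ρ]:
  M: [ 0  1  1]
  L: [ 1  0 -3]
Row reduction gives pivot columns D,m; rank = 2
Pivot set = {D,m}, free = {ρ}
RREF:
  r0: [   1    0   -3]
  r1: [   0    1    1]
Fix exponent of ρ at 1; solve each RREF row for its pivot's exponent:
  r0: exp(D) + (-3)·1 = 0 ⇒ exp(D) = 3
  r1: exp(m) + (1)·1 = 0 ⇒ exp(m) = -1
Π_1 = D^3 · m^-1 · ρ

["3", "-1", "1"]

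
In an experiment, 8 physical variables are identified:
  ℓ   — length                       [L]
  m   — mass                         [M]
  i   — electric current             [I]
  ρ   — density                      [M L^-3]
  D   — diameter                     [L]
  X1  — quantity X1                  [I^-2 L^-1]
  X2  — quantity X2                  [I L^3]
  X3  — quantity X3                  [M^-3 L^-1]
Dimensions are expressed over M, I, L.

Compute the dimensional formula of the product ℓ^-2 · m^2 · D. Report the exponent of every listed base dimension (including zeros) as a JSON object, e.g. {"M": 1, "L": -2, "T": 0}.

Write exponents as rows M,I,L / cols ℓ,m,i,ρ,D,X1,X2,X3:
  M: [ 0  1  0  1  0  0  0 -3]
  I: [ 0  0  1  0  0 -2  1  0]
  L: [ 1  0  0 -3  1 -1  3 -1]
  [M]: (-2)·0+(2)·1+(1)·0 = 2
  [I]: (-2)·0+(2)·0+(1)·0 = 0
  [L]: (-2)·1+(2)·0+(1)·1 = -1
⇒ M^2 L^-1

{"M": 2, "I": 0, "L": -1}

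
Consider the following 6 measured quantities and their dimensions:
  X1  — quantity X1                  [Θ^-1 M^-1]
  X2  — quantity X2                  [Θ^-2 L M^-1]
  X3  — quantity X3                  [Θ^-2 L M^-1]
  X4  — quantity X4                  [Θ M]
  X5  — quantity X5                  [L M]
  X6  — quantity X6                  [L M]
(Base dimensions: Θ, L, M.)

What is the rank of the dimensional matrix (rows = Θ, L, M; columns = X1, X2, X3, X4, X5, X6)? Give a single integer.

2

Dimensional matrix (Θ×L×M by X1×X2×X3×X4×X5×X6):
  Θ: [-1 -2 -2  1  0  0]
  L: [ 0  1  1  0  1  1]
  M: [-1 -1 -1  1  1  1]
Row reduction gives pivot columns X1,X2; rank = 2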